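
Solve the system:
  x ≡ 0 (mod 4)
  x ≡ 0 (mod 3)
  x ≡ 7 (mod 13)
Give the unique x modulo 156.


Moduli 4, 3, 13 are pairwise coprime; by CRT there is a unique solution modulo M = 4 · 3 · 13 = 156.
Solve pairwise, accumulating the modulus:
  Start with x ≡ 0 (mod 4).
  Combine with x ≡ 0 (mod 3): since gcd(4, 3) = 1, we get a unique residue mod 12.
    Write x = 0 + 4·t and substitute into x ≡ 0 (mod 3): 4·t ≡ 0 − 0 = 0 (mod 3).
    Reduce coefficients mod 3: 1·t ≡ 0 (mod 3).
    So t ≡ 0 (mod 3).
    Then x = 0 + 4·0 = 0, valid modulo lcm(4, 3) = 12: x ≡ 0 (mod 12).
  Combine with x ≡ 7 (mod 13): since gcd(12, 13) = 1, we get a unique residue mod 156.
    Write x = 0 + 12·t and substitute into x ≡ 7 (mod 13): 12·t ≡ 7 − 0 = 7 (mod 13).
    The inverse of 12 mod 13 is 12 (since 12·12 = 144 = 11·13 + 1), so t ≡ 12·7 = 84 ≡ 6 (mod 13).
    Then x = 0 + 12·6 = 72, valid modulo lcm(12, 13) = 156: x ≡ 72 (mod 156).
Verify: 72 mod 4 = 0 ✓, 72 mod 3 = 0 ✓, 72 mod 13 = 7 ✓.

x ≡ 72 (mod 156).


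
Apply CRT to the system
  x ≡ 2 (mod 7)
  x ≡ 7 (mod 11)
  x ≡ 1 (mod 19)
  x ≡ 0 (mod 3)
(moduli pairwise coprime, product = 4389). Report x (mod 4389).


Product of moduli M = 7 · 11 · 19 · 3 = 4389.
Merge one congruence at a time:
  Start: x ≡ 2 (mod 7).
  Combine with x ≡ 7 (mod 11); new modulus lcm = 77.
    Write x = 2 + 7·t and substitute into x ≡ 7 (mod 11): 7·t ≡ 7 − 2 = 5 (mod 11).
    The inverse of 7 mod 11 is 8 (since 7·8 = 56 = 5·11 + 1), so t ≡ 8·5 = 40 ≡ 7 (mod 11).
    Then x = 2 + 7·7 = 51, valid modulo lcm(7, 11) = 77: x ≡ 51 (mod 77).
  Combine with x ≡ 1 (mod 19); new modulus lcm = 1463.
    Write x = 51 + 77·t and substitute into x ≡ 1 (mod 19): 77·t ≡ 1 − 51 = -50 (mod 19).
    Reduce coefficients mod 19: 1·t ≡ 7 (mod 19).
    So t ≡ 7 (mod 19).
    Then x = 51 + 77·7 = 590, valid modulo lcm(77, 19) = 1463: x ≡ 590 (mod 1463).
  Combine with x ≡ 0 (mod 3); new modulus lcm = 4389.
    Write x = 590 + 1463·t and substitute into x ≡ 0 (mod 3): 1463·t ≡ 0 − 590 = -590 (mod 3).
    Reduce coefficients mod 3: 2·t ≡ 1 (mod 3).
    The inverse of 2 mod 3 is 2 (since 2·2 = 4 = 1·3 + 1), so t ≡ 2·1 = 2 ≡ 2 (mod 3).
    Then x = 590 + 1463·2 = 3516, valid modulo lcm(1463, 3) = 4389: x ≡ 3516 (mod 4389).
Verify against each original: 3516 mod 7 = 2, 3516 mod 11 = 7, 3516 mod 19 = 1, 3516 mod 3 = 0.

x ≡ 3516 (mod 4389).


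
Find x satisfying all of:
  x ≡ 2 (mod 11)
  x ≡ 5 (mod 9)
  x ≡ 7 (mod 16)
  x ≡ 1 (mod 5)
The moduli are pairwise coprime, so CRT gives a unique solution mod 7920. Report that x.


Product of moduli M = 11 · 9 · 16 · 5 = 7920.
Merge one congruence at a time:
  Start: x ≡ 2 (mod 11).
  Combine with x ≡ 5 (mod 9); new modulus lcm = 99.
    Write x = 2 + 11·t and substitute into x ≡ 5 (mod 9): 11·t ≡ 5 − 2 = 3 (mod 9).
    Reduce coefficients mod 9: 2·t ≡ 3 (mod 9).
    The inverse of 2 mod 9 is 5 (since 2·5 = 10 = 1·9 + 1), so t ≡ 5·3 = 15 ≡ 6 (mod 9).
    Then x = 2 + 11·6 = 68, valid modulo lcm(11, 9) = 99: x ≡ 68 (mod 99).
  Combine with x ≡ 7 (mod 16); new modulus lcm = 1584.
    Write x = 68 + 99·t and substitute into x ≡ 7 (mod 16): 99·t ≡ 7 − 68 = -61 (mod 16).
    Reduce coefficients mod 16: 3·t ≡ 3 (mod 16).
    The inverse of 3 mod 16 is 11 (since 3·11 = 33 = 2·16 + 1), so t ≡ 11·3 = 33 ≡ 1 (mod 16).
    Then x = 68 + 99·1 = 167, valid modulo lcm(99, 16) = 1584: x ≡ 167 (mod 1584).
  Combine with x ≡ 1 (mod 5); new modulus lcm = 7920.
    Write x = 167 + 1584·t and substitute into x ≡ 1 (mod 5): 1584·t ≡ 1 − 167 = -166 (mod 5).
    Reduce coefficients mod 5: 4·t ≡ 4 (mod 5).
    The inverse of 4 mod 5 is 4 (since 4·4 = 16 = 3·5 + 1), so t ≡ 4·4 = 16 ≡ 1 (mod 5).
    Then x = 167 + 1584·1 = 1751, valid modulo lcm(1584, 5) = 7920: x ≡ 1751 (mod 7920).
Verify against each original: 1751 mod 11 = 2, 1751 mod 9 = 5, 1751 mod 16 = 7, 1751 mod 5 = 1.

x ≡ 1751 (mod 7920).


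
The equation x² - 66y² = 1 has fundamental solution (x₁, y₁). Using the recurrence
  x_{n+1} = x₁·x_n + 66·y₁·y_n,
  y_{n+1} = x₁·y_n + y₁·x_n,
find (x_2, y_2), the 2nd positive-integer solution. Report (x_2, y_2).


Step 1: Find the fundamental solution (x₁, y₁) of x² - 66y² = 1.
  Expand √66 as a continued fraction. a₀ = ⌊√66⌋ = 8; iterate m_{k+1} = d_k·a_k − m_k, d_{k+1} = (66 − m_{k+1}²)/d_k, a_{k+1} = ⌊(a₀ + m_{k+1})/d_{k+1}⌋ (starting m₀ = 0, d₀ = 1), with convergents p_k = a_k·p_{k-1} + p_{k-2}, q_k = a_k·q_{k-1} + q_{k-2} (p₋₁ = 1, q₋₁ = 0):
  k = 0: a₀ = 8; p₀/q₀ = 8/1; p₀² − 66·q₀² = 64 − 66 = -2.
  k = 1: m = 8, d = 2, a = ⌊(8 + 8)/2⌋ = 8; p/q = (8·8 + 1)/(8·1 + 0) = 65/8; p² − 66·q² = 4225 − 4224 = 1.
  The first convergent with p² − 66·q² = 1 gives the fundamental solution (x₁, y₁) = (65, 8).
Step 2: Apply the recurrence (x_{n+1}, y_{n+1}) = (x₁x_n + 66y₁y_n, x₁y_n + y₁x_n) repeatedly.
  From (x_1, y_1) = (65, 8): x_2 = 65·65 + 66·8·8 = 8449; y_2 = 65·8 + 8·65 = 1040.
Step 3: Verify x_2² - 66·y_2² = 71385601 - 71385600 = 1 (should be 1). ✓

(x_1, y_1) = (65, 8); (x_2, y_2) = (8449, 1040).


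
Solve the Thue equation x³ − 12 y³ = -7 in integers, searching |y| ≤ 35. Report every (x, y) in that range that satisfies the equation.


The equation is x³ - 12y³ = -7. For fixed y, x³ = 12·y³ − 7, so a solution requires the RHS to be a perfect cube.
Strategy: iterate y from -35 to 35, compute RHS = 12·y³ − 7, and check whether it is a (positive or negative) perfect cube.
Check small values of y:
  y = 0: RHS = -7 is not a perfect cube.
  y = 1: RHS = 5 is not a perfect cube.
  y = -1: RHS = -19 is not a perfect cube.
  y = 2: RHS = 89 is not a perfect cube.
  y = -2: RHS = -103 is not a perfect cube.
  y = 3: RHS = 317 is not a perfect cube.
  y = -3: RHS = -331 is not a perfect cube.
Continuing the search up to |y| = 35 finds no solutions either.
No (x, y) in the scanned range satisfies the equation.

No integer solutions with |y| ≤ 35.


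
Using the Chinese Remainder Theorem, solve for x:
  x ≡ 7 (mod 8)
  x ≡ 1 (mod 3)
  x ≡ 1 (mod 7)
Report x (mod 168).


Moduli 8, 3, 7 are pairwise coprime; by CRT there is a unique solution modulo M = 8 · 3 · 7 = 168.
Solve pairwise, accumulating the modulus:
  Start with x ≡ 7 (mod 8).
  Combine with x ≡ 1 (mod 3): since gcd(8, 3) = 1, we get a unique residue mod 24.
    Write x = 7 + 8·t and substitute into x ≡ 1 (mod 3): 8·t ≡ 1 − 7 = -6 (mod 3).
    Reduce coefficients mod 3: 2·t ≡ 0 (mod 3).
    The inverse of 2 mod 3 is 2 (since 2·2 = 4 = 1·3 + 1), so t ≡ 2·0 = 0 ≡ 0 (mod 3).
    Then x = 7 + 8·0 = 7, valid modulo lcm(8, 3) = 24: x ≡ 7 (mod 24).
  Combine with x ≡ 1 (mod 7): since gcd(24, 7) = 1, we get a unique residue mod 168.
    Write x = 7 + 24·t and substitute into x ≡ 1 (mod 7): 24·t ≡ 1 − 7 = -6 (mod 7).
    Reduce coefficients mod 7: 3·t ≡ 1 (mod 7).
    The inverse of 3 mod 7 is 5 (since 3·5 = 15 = 2·7 + 1), so t ≡ 5·1 = 5 ≡ 5 (mod 7).
    Then x = 7 + 24·5 = 127, valid modulo lcm(24, 7) = 168: x ≡ 127 (mod 168).
Verify: 127 mod 8 = 7 ✓, 127 mod 3 = 1 ✓, 127 mod 7 = 1 ✓.

x ≡ 127 (mod 168).


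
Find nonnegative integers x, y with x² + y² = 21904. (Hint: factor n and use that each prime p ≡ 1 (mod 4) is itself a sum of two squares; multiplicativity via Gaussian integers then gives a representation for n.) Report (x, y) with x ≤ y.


Step 1: Factor n = 21904 = 2^4 · 37^2.
Step 2: Check the mod-4 condition on each prime factor: 2 = 2 (special); 37 ≡ 1 (mod 4), exponent 2.
All primes ≡ 3 (mod 4) appear to even exponent (or don't appear), so by the two-squares theorem n IS expressible as a sum of two squares.
Step 3: Build a representation. Group n = k² · m with k = 4 and m = 37 · 37 = 1369 (a product of primes ≡ 1 (mod 4)); a representation of m scales to one of n via (k·x)² + (k·y)² = k²(x² + y²). Each prime p ≡ 1 (mod 4) is itself a sum of two squares; find a² by testing p − a² for a perfect square:
  37: 37 − 1² = 36 = 6² ⇒ 37 = 1² + 6².
  Combine using the Brahmagupta–Fibonacci identity (a² + b²)(c² + d²) = (ac − bd)² + (ad + bc)² = (ac + bd)² + (ad − bc)²:
  37 · 37 = 1369: from (1² + 6²)(1² + 6²), take (1·1 − 6·6, 1·6 + 6·1) = (1 − 36, 6 + 6) = (-35, 12); dropping signs (only squares matter) gives (35, 12); check 35² + 12² = 1225 + 144 = 1369 ✓.
  Scale by k = 4: (4·35, 4·12) = (140, 48).
Step 4: Order so x ≤ y and verify: 48² + 140² = 2304 + 19600 = 21904 = n. ✓

n = 21904 = 48² + 140² (one valid representation with x ≤ y).


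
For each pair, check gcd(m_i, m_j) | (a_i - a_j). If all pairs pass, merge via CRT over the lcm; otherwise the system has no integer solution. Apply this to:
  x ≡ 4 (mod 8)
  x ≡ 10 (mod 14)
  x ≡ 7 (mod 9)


Moduli 8, 14, 9 are not pairwise coprime, so CRT works modulo lcm(m_i) when all pairwise compatibility conditions hold.
Pairwise compatibility: gcd(m_i, m_j) must divide a_i - a_j for every pair.
Merge one congruence at a time:
  Start: x ≡ 4 (mod 8).
  Combine with x ≡ 10 (mod 14): gcd(8, 14) = 2; 10 - 4 = 6, which IS divisible by 2, so compatible.
    Write x = 4 + 8·t and substitute into x ≡ 10 (mod 14): 8·t ≡ 10 − 4 = 6 (mod 14).
    Divide the congruence (and modulus) by g = 2: 4·t ≡ 3 (mod 7).
    The inverse of 4 mod 7 is 2 (since 4·2 = 8 = 1·7 + 1), so t ≡ 2·3 = 6 ≡ 6 (mod 7).
    Then x = 4 + 8·6 = 52, valid modulo lcm(8, 14) = 56: x ≡ 52 (mod 56).
  Combine with x ≡ 7 (mod 9): gcd(56, 9) = 1; 7 - 52 = -45, which IS divisible by 1, so compatible.
    Write x = 52 + 56·t and substitute into x ≡ 7 (mod 9): 56·t ≡ 7 − 52 = -45 (mod 9).
    Reduce coefficients mod 9: 2·t ≡ 0 (mod 9).
    The inverse of 2 mod 9 is 5 (since 2·5 = 10 = 1·9 + 1), so t ≡ 5·0 = 0 ≡ 0 (mod 9).
    Then x = 52 + 56·0 = 52, valid modulo lcm(56, 9) = 504: x ≡ 52 (mod 504).
Verify: 52 mod 8 = 4, 52 mod 14 = 10, 52 mod 9 = 7.

x ≡ 52 (mod 504).


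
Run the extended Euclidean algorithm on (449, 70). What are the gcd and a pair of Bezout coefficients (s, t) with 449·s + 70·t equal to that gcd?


Euclidean algorithm on (449, 70) — divide until remainder is 0:
  449 = 6 · 70 + 29
  70 = 2 · 29 + 12
  29 = 2 · 12 + 5
  12 = 2 · 5 + 2
  5 = 2 · 2 + 1
  2 = 2 · 1 + 0
gcd(449, 70) = 1.
Track Bezout coefficients alongside the remainders: start with r₀ = 449 = a·1 + b·0 (s = 1, t = 0) and r₁ = 70 = a·0 + b·1 (s = 0, t = 1); each new remainder r_{k+1} = r_{k-1} − q_k·r_k inherits s_{k+1} = s_{k-1} − q_k·s_k, t_{k+1} = t_{k-1} − q_k·t_k, so r_k = a·s_k + b·t_k at every step:
  q = 6: r = 29, s = 1 − 6·0 = 1, t = 0 − 6·1 = -6  (check: 449·1 + 70·(-6) = 29)
  q = 2: r = 12, s = 0 − 2·1 = -2, t = 1 − 2·(-6) = 13  (check: 449·(-2) + 70·13 = 12)
  q = 2: r = 5, s = 1 − 2·(-2) = 5, t = -6 − 2·13 = -32  (check: 449·5 + 70·(-32) = 5)
  q = 2: r = 2, s = -2 − 2·5 = -12, t = 13 − 2·(-32) = 77  (check: 449·(-12) + 70·77 = 2)
  q = 2: r = 1, s = 5 − 2·(-12) = 29, t = -32 − 2·77 = -186  (check: 449·29 + 70·(-186) = 1)
The row with r = 1 (the gcd) gives the Bezout coefficients s = 29, t = -186.
Result: 449 · (29) + 70 · (-186) = 1.

gcd(449, 70) = 1; s = 29, t = -186 (check: 449·29 + 70·(-186) = 1).


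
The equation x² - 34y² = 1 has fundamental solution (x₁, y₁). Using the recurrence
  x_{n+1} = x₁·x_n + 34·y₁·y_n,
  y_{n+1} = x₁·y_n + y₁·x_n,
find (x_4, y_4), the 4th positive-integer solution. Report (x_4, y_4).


Step 1: Find the fundamental solution (x₁, y₁) of x² - 34y² = 1.
  Expand √34 as a continued fraction. a₀ = ⌊√34⌋ = 5; iterate m_{k+1} = d_k·a_k − m_k, d_{k+1} = (34 − m_{k+1}²)/d_k, a_{k+1} = ⌊(a₀ + m_{k+1})/d_{k+1}⌋ (starting m₀ = 0, d₀ = 1), with convergents p_k = a_k·p_{k-1} + p_{k-2}, q_k = a_k·q_{k-1} + q_{k-2} (p₋₁ = 1, q₋₁ = 0):
  k = 0: a₀ = 5; p₀/q₀ = 5/1; p₀² − 34·q₀² = 25 − 34 = -9.
  k = 1: m = 5, d = 9, a = ⌊(5 + 5)/9⌋ = 1; p/q = (1·5 + 1)/(1·1 + 0) = 6/1; p² − 34·q² = 36 − 34 = 2.
  k = 2: m = 4, d = 2, a = ⌊(5 + 4)/2⌋ = 4; p/q = (4·6 + 5)/(4·1 + 1) = 29/5; p² − 34·q² = 841 − 850 = -9.
  k = 3: m = 4, d = 9, a = ⌊(5 + 4)/9⌋ = 1; p/q = (1·29 + 6)/(1·5 + 1) = 35/6; p² − 34·q² = 1225 − 1224 = 1.
  The first convergent with p² − 34·q² = 1 gives the fundamental solution (x₁, y₁) = (35, 6).
Step 2: Apply the recurrence (x_{n+1}, y_{n+1}) = (x₁x_n + 34y₁y_n, x₁y_n + y₁x_n) repeatedly.
  From (x_1, y_1) = (35, 6): x_2 = 35·35 + 34·6·6 = 2449; y_2 = 35·6 + 6·35 = 420.
  From (x_2, y_2) = (2449, 420): x_3 = 35·2449 + 34·6·420 = 171395; y_3 = 35·420 + 6·2449 = 29394.
  From (x_3, y_3) = (171395, 29394): x_4 = 35·171395 + 34·6·29394 = 11995201; y_4 = 35·29394 + 6·171395 = 2057160.
Step 3: Verify x_4² - 34·y_4² = 143884847030401 - 143884847030400 = 1 (should be 1). ✓

(x_1, y_1) = (35, 6); (x_4, y_4) = (11995201, 2057160).


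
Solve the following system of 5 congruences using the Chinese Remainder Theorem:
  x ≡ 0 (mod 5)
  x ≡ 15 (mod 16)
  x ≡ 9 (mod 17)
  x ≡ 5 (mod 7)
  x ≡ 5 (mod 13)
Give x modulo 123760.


Product of moduli M = 5 · 16 · 17 · 7 · 13 = 123760.
Merge one congruence at a time:
  Start: x ≡ 0 (mod 5).
  Combine with x ≡ 15 (mod 16); new modulus lcm = 80.
    Write x = 0 + 5·t and substitute into x ≡ 15 (mod 16): 5·t ≡ 15 − 0 = 15 (mod 16).
    The inverse of 5 mod 16 is 13 (since 5·13 = 65 = 4·16 + 1), so t ≡ 13·15 = 195 ≡ 3 (mod 16).
    Then x = 0 + 5·3 = 15, valid modulo lcm(5, 16) = 80: x ≡ 15 (mod 80).
  Combine with x ≡ 9 (mod 17); new modulus lcm = 1360.
    Write x = 15 + 80·t and substitute into x ≡ 9 (mod 17): 80·t ≡ 9 − 15 = -6 (mod 17).
    Reduce coefficients mod 17: 12·t ≡ 11 (mod 17).
    The inverse of 12 mod 17 is 10 (since 12·10 = 120 = 7·17 + 1), so t ≡ 10·11 = 110 ≡ 8 (mod 17).
    Then x = 15 + 80·8 = 655, valid modulo lcm(80, 17) = 1360: x ≡ 655 (mod 1360).
  Combine with x ≡ 5 (mod 7); new modulus lcm = 9520.
    Write x = 655 + 1360·t and substitute into x ≡ 5 (mod 7): 1360·t ≡ 5 − 655 = -650 (mod 7).
    Reduce coefficients mod 7: 2·t ≡ 1 (mod 7).
    The inverse of 2 mod 7 is 4 (since 2·4 = 8 = 1·7 + 1), so t ≡ 4·1 = 4 ≡ 4 (mod 7).
    Then x = 655 + 1360·4 = 6095, valid modulo lcm(1360, 7) = 9520: x ≡ 6095 (mod 9520).
  Combine with x ≡ 5 (mod 13); new modulus lcm = 123760.
    Write x = 6095 + 9520·t and substitute into x ≡ 5 (mod 13): 9520·t ≡ 5 − 6095 = -6090 (mod 13).
    Reduce coefficients mod 13: 4·t ≡ 7 (mod 13).
    The inverse of 4 mod 13 is 10 (since 4·10 = 40 = 3·13 + 1), so t ≡ 10·7 = 70 ≡ 5 (mod 13).
    Then x = 6095 + 9520·5 = 53695, valid modulo lcm(9520, 13) = 123760: x ≡ 53695 (mod 123760).
Verify against each original: 53695 mod 5 = 0, 53695 mod 16 = 15, 53695 mod 17 = 9, 53695 mod 7 = 5, 53695 mod 13 = 5.

x ≡ 53695 (mod 123760).


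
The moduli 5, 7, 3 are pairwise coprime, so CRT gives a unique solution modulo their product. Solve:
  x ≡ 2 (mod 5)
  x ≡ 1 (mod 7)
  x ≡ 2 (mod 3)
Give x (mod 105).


Moduli 5, 7, 3 are pairwise coprime; by CRT there is a unique solution modulo M = 5 · 7 · 3 = 105.
Solve pairwise, accumulating the modulus:
  Start with x ≡ 2 (mod 5).
  Combine with x ≡ 1 (mod 7): since gcd(5, 7) = 1, we get a unique residue mod 35.
    Write x = 2 + 5·t and substitute into x ≡ 1 (mod 7): 5·t ≡ 1 − 2 = -1 (mod 7).
    Reduce coefficients mod 7: 5·t ≡ 6 (mod 7).
    The inverse of 5 mod 7 is 3 (since 5·3 = 15 = 2·7 + 1), so t ≡ 3·6 = 18 ≡ 4 (mod 7).
    Then x = 2 + 5·4 = 22, valid modulo lcm(5, 7) = 35: x ≡ 22 (mod 35).
  Combine with x ≡ 2 (mod 3): since gcd(35, 3) = 1, we get a unique residue mod 105.
    Write x = 22 + 35·t and substitute into x ≡ 2 (mod 3): 35·t ≡ 2 − 22 = -20 (mod 3).
    Reduce coefficients mod 3: 2·t ≡ 1 (mod 3).
    The inverse of 2 mod 3 is 2 (since 2·2 = 4 = 1·3 + 1), so t ≡ 2·1 = 2 ≡ 2 (mod 3).
    Then x = 22 + 35·2 = 92, valid modulo lcm(35, 3) = 105: x ≡ 92 (mod 105).
Verify: 92 mod 5 = 2 ✓, 92 mod 7 = 1 ✓, 92 mod 3 = 2 ✓.

x ≡ 92 (mod 105).


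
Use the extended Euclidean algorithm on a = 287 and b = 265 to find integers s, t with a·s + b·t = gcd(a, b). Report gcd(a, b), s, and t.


Euclidean algorithm on (287, 265) — divide until remainder is 0:
  287 = 1 · 265 + 22
  265 = 12 · 22 + 1
  22 = 22 · 1 + 0
gcd(287, 265) = 1.
Track Bezout coefficients alongside the remainders: start with r₀ = 287 = a·1 + b·0 (s = 1, t = 0) and r₁ = 265 = a·0 + b·1 (s = 0, t = 1); each new remainder r_{k+1} = r_{k-1} − q_k·r_k inherits s_{k+1} = s_{k-1} − q_k·s_k, t_{k+1} = t_{k-1} − q_k·t_k, so r_k = a·s_k + b·t_k at every step:
  q = 1: r = 22, s = 1 − 1·0 = 1, t = 0 − 1·1 = -1  (check: 287·1 + 265·(-1) = 22)
  q = 12: r = 1, s = 0 − 12·1 = -12, t = 1 − 12·(-1) = 13  (check: 287·(-12) + 265·13 = 1)
The row with r = 1 (the gcd) gives the Bezout coefficients s = -12, t = 13.
Result: 287 · (-12) + 265 · (13) = 1.

gcd(287, 265) = 1; s = -12, t = 13 (check: 287·(-12) + 265·13 = 1).


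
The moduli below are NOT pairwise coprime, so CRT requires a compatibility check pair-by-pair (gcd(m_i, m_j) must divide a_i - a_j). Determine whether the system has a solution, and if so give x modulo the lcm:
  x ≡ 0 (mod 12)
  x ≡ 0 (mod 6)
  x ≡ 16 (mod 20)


Moduli 12, 6, 20 are not pairwise coprime, so CRT works modulo lcm(m_i) when all pairwise compatibility conditions hold.
Pairwise compatibility: gcd(m_i, m_j) must divide a_i - a_j for every pair.
Merge one congruence at a time:
  Start: x ≡ 0 (mod 12).
  Combine with x ≡ 0 (mod 6): gcd(12, 6) = 6; 0 - 0 = 0, which IS divisible by 6, so compatible.
    Write x = 0 + 12·t and substitute into x ≡ 0 (mod 6): 12·t ≡ 0 − 0 = 0 (mod 6).
    Divide the congruence (and modulus) by g = 6: 2·t ≡ 0 (mod 1).
    Modulo 1 every t works; take t = 0.
    Then x = 0 + 12·0 = 0, valid modulo lcm(12, 6) = 12: x ≡ 0 (mod 12).
  Combine with x ≡ 16 (mod 20): gcd(12, 20) = 4; 16 - 0 = 16, which IS divisible by 4, so compatible.
    Write x = 0 + 12·t and substitute into x ≡ 16 (mod 20): 12·t ≡ 16 − 0 = 16 (mod 20).
    Divide the congruence (and modulus) by g = 4: 3·t ≡ 4 (mod 5).
    The inverse of 3 mod 5 is 2 (since 3·2 = 6 = 1·5 + 1), so t ≡ 2·4 = 8 ≡ 3 (mod 5).
    Then x = 0 + 12·3 = 36, valid modulo lcm(12, 20) = 60: x ≡ 36 (mod 60).
Verify: 36 mod 12 = 0, 36 mod 6 = 0, 36 mod 20 = 16.

x ≡ 36 (mod 60).


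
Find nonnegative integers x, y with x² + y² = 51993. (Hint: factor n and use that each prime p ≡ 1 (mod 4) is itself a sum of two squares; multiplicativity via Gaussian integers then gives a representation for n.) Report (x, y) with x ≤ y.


Step 1: Factor n = 51993 = 3^2 · 53 · 109.
Step 2: Check the mod-4 condition on each prime factor: 3 ≡ 3 (mod 4), exponent 2 (must be even); 53 ≡ 1 (mod 4), exponent 1; 109 ≡ 1 (mod 4), exponent 1.
All primes ≡ 3 (mod 4) appear to even exponent (or don't appear), so by the two-squares theorem n IS expressible as a sum of two squares.
Step 3: Build a representation. Group n = k² · m with k = 3 and m = 53 · 109 = 5777 (a product of primes ≡ 1 (mod 4)); a representation of m scales to one of n via (k·x)² + (k·y)² = k²(x² + y²). Each prime p ≡ 1 (mod 4) is itself a sum of two squares; find a² by testing p − a² for a perfect square:
  53: 53 − 1² = 52, 53 − 2² = 49 = 7² ⇒ 53 = 2² + 7².
  109: 109 − 1² = 108, 109 − 2² = 105, 109 − 3² = 100 = 10² ⇒ 109 = 3² + 10².
  Combine using the Brahmagupta–Fibonacci identity (a² + b²)(c² + d²) = (ac − bd)² + (ad + bc)² = (ac + bd)² + (ad − bc)²:
  53 · 109 = 5777: from (2² + 7²)(3² + 10²), take (2·3 − 7·10, 2·10 + 7·3) = (6 − 70, 20 + 21) = (-64, 41); dropping signs (only squares matter) gives (64, 41); check 64² + 41² = 4096 + 1681 = 5777 ✓.
  Scale by k = 3: (3·64, 3·41) = (192, 123).
Step 4: Order so x ≤ y and verify: 123² + 192² = 15129 + 36864 = 51993 = n. ✓

n = 51993 = 123² + 192² (one valid representation with x ≤ y).


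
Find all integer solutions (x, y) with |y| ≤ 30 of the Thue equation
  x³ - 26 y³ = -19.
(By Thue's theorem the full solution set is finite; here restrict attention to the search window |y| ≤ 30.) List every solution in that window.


The equation is x³ - 26y³ = -19. For fixed y, x³ = 26·y³ − 19, so a solution requires the RHS to be a perfect cube.
Strategy: iterate y from -30 to 30, compute RHS = 26·y³ − 19, and check whether it is a (positive or negative) perfect cube.
Check small values of y:
  y = 0: RHS = -19 is not a perfect cube.
  y = 1: RHS = 7 is not a perfect cube.
  y = -1: RHS = -45 is not a perfect cube.
  y = 2: RHS = 189 is not a perfect cube.
  y = -2: RHS = -227 is not a perfect cube.
  y = 3: RHS = 683 is not a perfect cube.
  y = -3: RHS = -721 is not a perfect cube.
Continuing the search up to |y| = 30 finds no solutions either.
No (x, y) in the scanned range satisfies the equation.

No integer solutions with |y| ≤ 30.


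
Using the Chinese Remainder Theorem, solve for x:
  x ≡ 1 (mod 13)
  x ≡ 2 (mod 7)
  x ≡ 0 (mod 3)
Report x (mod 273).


Moduli 13, 7, 3 are pairwise coprime; by CRT there is a unique solution modulo M = 13 · 7 · 3 = 273.
Solve pairwise, accumulating the modulus:
  Start with x ≡ 1 (mod 13).
  Combine with x ≡ 2 (mod 7): since gcd(13, 7) = 1, we get a unique residue mod 91.
    Write x = 1 + 13·t and substitute into x ≡ 2 (mod 7): 13·t ≡ 2 − 1 = 1 (mod 7).
    Reduce coefficients mod 7: 6·t ≡ 1 (mod 7).
    The inverse of 6 mod 7 is 6 (since 6·6 = 36 = 5·7 + 1), so t ≡ 6·1 = 6 ≡ 6 (mod 7).
    Then x = 1 + 13·6 = 79, valid modulo lcm(13, 7) = 91: x ≡ 79 (mod 91).
  Combine with x ≡ 0 (mod 3): since gcd(91, 3) = 1, we get a unique residue mod 273.
    Write x = 79 + 91·t and substitute into x ≡ 0 (mod 3): 91·t ≡ 0 − 79 = -79 (mod 3).
    Reduce coefficients mod 3: 1·t ≡ 2 (mod 3).
    So t ≡ 2 (mod 3).
    Then x = 79 + 91·2 = 261, valid modulo lcm(91, 3) = 273: x ≡ 261 (mod 273).
Verify: 261 mod 13 = 1 ✓, 261 mod 7 = 2 ✓, 261 mod 3 = 0 ✓.

x ≡ 261 (mod 273).


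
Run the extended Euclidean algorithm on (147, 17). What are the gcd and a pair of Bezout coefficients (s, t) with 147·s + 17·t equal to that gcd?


Euclidean algorithm on (147, 17) — divide until remainder is 0:
  147 = 8 · 17 + 11
  17 = 1 · 11 + 6
  11 = 1 · 6 + 5
  6 = 1 · 5 + 1
  5 = 5 · 1 + 0
gcd(147, 17) = 1.
Track Bezout coefficients alongside the remainders: start with r₀ = 147 = a·1 + b·0 (s = 1, t = 0) and r₁ = 17 = a·0 + b·1 (s = 0, t = 1); each new remainder r_{k+1} = r_{k-1} − q_k·r_k inherits s_{k+1} = s_{k-1} − q_k·s_k, t_{k+1} = t_{k-1} − q_k·t_k, so r_k = a·s_k + b·t_k at every step:
  q = 8: r = 11, s = 1 − 8·0 = 1, t = 0 − 8·1 = -8  (check: 147·1 + 17·(-8) = 11)
  q = 1: r = 6, s = 0 − 1·1 = -1, t = 1 − 1·(-8) = 9  (check: 147·(-1) + 17·9 = 6)
  q = 1: r = 5, s = 1 − 1·(-1) = 2, t = -8 − 1·9 = -17  (check: 147·2 + 17·(-17) = 5)
  q = 1: r = 1, s = -1 − 1·2 = -3, t = 9 − 1·(-17) = 26  (check: 147·(-3) + 17·26 = 1)
The row with r = 1 (the gcd) gives the Bezout coefficients s = -3, t = 26.
Result: 147 · (-3) + 17 · (26) = 1.

gcd(147, 17) = 1; s = -3, t = 26 (check: 147·(-3) + 17·26 = 1).


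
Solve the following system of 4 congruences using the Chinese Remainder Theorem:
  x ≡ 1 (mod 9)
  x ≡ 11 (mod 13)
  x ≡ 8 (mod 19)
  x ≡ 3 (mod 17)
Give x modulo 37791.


Product of moduli M = 9 · 13 · 19 · 17 = 37791.
Merge one congruence at a time:
  Start: x ≡ 1 (mod 9).
  Combine with x ≡ 11 (mod 13); new modulus lcm = 117.
    Write x = 1 + 9·t and substitute into x ≡ 11 (mod 13): 9·t ≡ 11 − 1 = 10 (mod 13).
    The inverse of 9 mod 13 is 3 (since 9·3 = 27 = 2·13 + 1), so t ≡ 3·10 = 30 ≡ 4 (mod 13).
    Then x = 1 + 9·4 = 37, valid modulo lcm(9, 13) = 117: x ≡ 37 (mod 117).
  Combine with x ≡ 8 (mod 19); new modulus lcm = 2223.
    Write x = 37 + 117·t and substitute into x ≡ 8 (mod 19): 117·t ≡ 8 − 37 = -29 (mod 19).
    Reduce coefficients mod 19: 3·t ≡ 9 (mod 19).
    The inverse of 3 mod 19 is 13 (since 3·13 = 39 = 2·19 + 1), so t ≡ 13·9 = 117 ≡ 3 (mod 19).
    Then x = 37 + 117·3 = 388, valid modulo lcm(117, 19) = 2223: x ≡ 388 (mod 2223).
  Combine with x ≡ 3 (mod 17); new modulus lcm = 37791.
    Write x = 388 + 2223·t and substitute into x ≡ 3 (mod 17): 2223·t ≡ 3 − 388 = -385 (mod 17).
    Reduce coefficients mod 17: 13·t ≡ 6 (mod 17).
    The inverse of 13 mod 17 is 4 (since 13·4 = 52 = 3·17 + 1), so t ≡ 4·6 = 24 ≡ 7 (mod 17).
    Then x = 388 + 2223·7 = 15949, valid modulo lcm(2223, 17) = 37791: x ≡ 15949 (mod 37791).
Verify against each original: 15949 mod 9 = 1, 15949 mod 13 = 11, 15949 mod 19 = 8, 15949 mod 17 = 3.

x ≡ 15949 (mod 37791).


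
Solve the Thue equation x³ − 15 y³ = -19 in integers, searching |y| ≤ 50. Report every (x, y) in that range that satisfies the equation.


The equation is x³ - 15y³ = -19. For fixed y, x³ = 15·y³ − 19, so a solution requires the RHS to be a perfect cube.
Strategy: iterate y from -50 to 50, compute RHS = 15·y³ − 19, and check whether it is a (positive or negative) perfect cube.
Check small values of y:
  y = 0: RHS = -19 is not a perfect cube.
  y = 1: RHS = -4 is not a perfect cube.
  y = -1: RHS = -34 is not a perfect cube.
  y = 2: RHS = 101 is not a perfect cube.
  y = -2: RHS = -139 is not a perfect cube.
  y = 3: RHS = 386 is not a perfect cube.
  y = -3: RHS = -424 is not a perfect cube.
Continuing the search up to |y| = 50 finds no solutions either.
No (x, y) in the scanned range satisfies the equation.

No integer solutions with |y| ≤ 50.


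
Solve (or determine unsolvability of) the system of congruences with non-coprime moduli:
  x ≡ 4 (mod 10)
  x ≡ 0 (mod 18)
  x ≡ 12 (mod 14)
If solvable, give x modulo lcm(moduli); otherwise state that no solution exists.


Moduli 10, 18, 14 are not pairwise coprime, so CRT works modulo lcm(m_i) when all pairwise compatibility conditions hold.
Pairwise compatibility: gcd(m_i, m_j) must divide a_i - a_j for every pair.
Merge one congruence at a time:
  Start: x ≡ 4 (mod 10).
  Combine with x ≡ 0 (mod 18): gcd(10, 18) = 2; 0 - 4 = -4, which IS divisible by 2, so compatible.
    Write x = 4 + 10·t and substitute into x ≡ 0 (mod 18): 10·t ≡ 0 − 4 = -4 (mod 18).
    Divide the congruence (and modulus) by g = 2: 5·t ≡ -2 (mod 9).
    Reduce coefficients mod 9: 5·t ≡ 7 (mod 9).
    The inverse of 5 mod 9 is 2 (since 5·2 = 10 = 1·9 + 1), so t ≡ 2·7 = 14 ≡ 5 (mod 9).
    Then x = 4 + 10·5 = 54, valid modulo lcm(10, 18) = 90: x ≡ 54 (mod 90).
  Combine with x ≡ 12 (mod 14): gcd(90, 14) = 2; 12 - 54 = -42, which IS divisible by 2, so compatible.
    Write x = 54 + 90·t and substitute into x ≡ 12 (mod 14): 90·t ≡ 12 − 54 = -42 (mod 14).
    Divide the congruence (and modulus) by g = 2: 45·t ≡ -21 (mod 7).
    Reduce coefficients mod 7: 3·t ≡ 0 (mod 7).
    The inverse of 3 mod 7 is 5 (since 3·5 = 15 = 2·7 + 1), so t ≡ 5·0 = 0 ≡ 0 (mod 7).
    Then x = 54 + 90·0 = 54, valid modulo lcm(90, 14) = 630: x ≡ 54 (mod 630).
Verify: 54 mod 10 = 4, 54 mod 18 = 0, 54 mod 14 = 12.

x ≡ 54 (mod 630).


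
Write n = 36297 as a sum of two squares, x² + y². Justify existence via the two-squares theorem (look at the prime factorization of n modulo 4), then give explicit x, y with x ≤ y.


Step 1: Factor n = 36297 = 3^2 · 37 · 109.
Step 2: Check the mod-4 condition on each prime factor: 3 ≡ 3 (mod 4), exponent 2 (must be even); 37 ≡ 1 (mod 4), exponent 1; 109 ≡ 1 (mod 4), exponent 1.
All primes ≡ 3 (mod 4) appear to even exponent (or don't appear), so by the two-squares theorem n IS expressible as a sum of two squares.
Step 3: Build a representation. Group n = k² · m with k = 3 and m = 37 · 109 = 4033 (a product of primes ≡ 1 (mod 4)); a representation of m scales to one of n via (k·x)² + (k·y)² = k²(x² + y²). Each prime p ≡ 1 (mod 4) is itself a sum of two squares; find a² by testing p − a² for a perfect square:
  37: 37 − 1² = 36 = 6² ⇒ 37 = 1² + 6².
  109: 109 − 1² = 108, 109 − 2² = 105, 109 − 3² = 100 = 10² ⇒ 109 = 3² + 10².
  Combine using the Brahmagupta–Fibonacci identity (a² + b²)(c² + d²) = (ac − bd)² + (ad + bc)² = (ac + bd)² + (ad − bc)²:
  37 · 109 = 4033: from (1² + 6²)(3² + 10²), take (1·3 − 6·10, 1·10 + 6·3) = (3 − 60, 10 + 18) = (-57, 28); dropping signs (only squares matter) gives (57, 28); check 57² + 28² = 3249 + 784 = 4033 ✓.
  Scale by k = 3: (3·57, 3·28) = (171, 84).
Step 4: Order so x ≤ y and verify: 84² + 171² = 7056 + 29241 = 36297 = n. ✓

n = 36297 = 84² + 171² (one valid representation with x ≤ y).


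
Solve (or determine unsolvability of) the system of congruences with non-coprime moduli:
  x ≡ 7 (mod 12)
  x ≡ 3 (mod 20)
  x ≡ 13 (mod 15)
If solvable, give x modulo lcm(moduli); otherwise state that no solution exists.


Moduli 12, 20, 15 are not pairwise coprime, so CRT works modulo lcm(m_i) when all pairwise compatibility conditions hold.
Pairwise compatibility: gcd(m_i, m_j) must divide a_i - a_j for every pair.
Merge one congruence at a time:
  Start: x ≡ 7 (mod 12).
  Combine with x ≡ 3 (mod 20): gcd(12, 20) = 4; 3 - 7 = -4, which IS divisible by 4, so compatible.
    Write x = 7 + 12·t and substitute into x ≡ 3 (mod 20): 12·t ≡ 3 − 7 = -4 (mod 20).
    Divide the congruence (and modulus) by g = 4: 3·t ≡ -1 (mod 5).
    Reduce coefficients mod 5: 3·t ≡ 4 (mod 5).
    The inverse of 3 mod 5 is 2 (since 3·2 = 6 = 1·5 + 1), so t ≡ 2·4 = 8 ≡ 3 (mod 5).
    Then x = 7 + 12·3 = 43, valid modulo lcm(12, 20) = 60: x ≡ 43 (mod 60).
  Combine with x ≡ 13 (mod 15): gcd(60, 15) = 15; 13 - 43 = -30, which IS divisible by 15, so compatible.
    Write x = 43 + 60·t and substitute into x ≡ 13 (mod 15): 60·t ≡ 13 − 43 = -30 (mod 15).
    Divide the congruence (and modulus) by g = 15: 4·t ≡ -2 (mod 1).
    Modulo 1 every t works; take t = 0.
    Then x = 43 + 60·0 = 43, valid modulo lcm(60, 15) = 60: x ≡ 43 (mod 60).
Verify: 43 mod 12 = 7, 43 mod 20 = 3, 43 mod 15 = 13.

x ≡ 43 (mod 60).


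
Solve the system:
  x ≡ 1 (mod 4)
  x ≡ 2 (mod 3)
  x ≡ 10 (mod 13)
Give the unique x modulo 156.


Moduli 4, 3, 13 are pairwise coprime; by CRT there is a unique solution modulo M = 4 · 3 · 13 = 156.
Solve pairwise, accumulating the modulus:
  Start with x ≡ 1 (mod 4).
  Combine with x ≡ 2 (mod 3): since gcd(4, 3) = 1, we get a unique residue mod 12.
    Write x = 1 + 4·t and substitute into x ≡ 2 (mod 3): 4·t ≡ 2 − 1 = 1 (mod 3).
    Reduce coefficients mod 3: 1·t ≡ 1 (mod 3).
    So t ≡ 1 (mod 3).
    Then x = 1 + 4·1 = 5, valid modulo lcm(4, 3) = 12: x ≡ 5 (mod 12).
  Combine with x ≡ 10 (mod 13): since gcd(12, 13) = 1, we get a unique residue mod 156.
    Write x = 5 + 12·t and substitute into x ≡ 10 (mod 13): 12·t ≡ 10 − 5 = 5 (mod 13).
    The inverse of 12 mod 13 is 12 (since 12·12 = 144 = 11·13 + 1), so t ≡ 12·5 = 60 ≡ 8 (mod 13).
    Then x = 5 + 12·8 = 101, valid modulo lcm(12, 13) = 156: x ≡ 101 (mod 156).
Verify: 101 mod 4 = 1 ✓, 101 mod 3 = 2 ✓, 101 mod 13 = 10 ✓.

x ≡ 101 (mod 156).


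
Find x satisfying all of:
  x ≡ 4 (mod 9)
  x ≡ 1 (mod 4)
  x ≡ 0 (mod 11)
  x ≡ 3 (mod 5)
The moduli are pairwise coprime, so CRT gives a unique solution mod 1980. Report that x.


Product of moduli M = 9 · 4 · 11 · 5 = 1980.
Merge one congruence at a time:
  Start: x ≡ 4 (mod 9).
  Combine with x ≡ 1 (mod 4); new modulus lcm = 36.
    Write x = 4 + 9·t and substitute into x ≡ 1 (mod 4): 9·t ≡ 1 − 4 = -3 (mod 4).
    Reduce coefficients mod 4: 1·t ≡ 1 (mod 4).
    So t ≡ 1 (mod 4).
    Then x = 4 + 9·1 = 13, valid modulo lcm(9, 4) = 36: x ≡ 13 (mod 36).
  Combine with x ≡ 0 (mod 11); new modulus lcm = 396.
    Write x = 13 + 36·t and substitute into x ≡ 0 (mod 11): 36·t ≡ 0 − 13 = -13 (mod 11).
    Reduce coefficients mod 11: 3·t ≡ 9 (mod 11).
    The inverse of 3 mod 11 is 4 (since 3·4 = 12 = 1·11 + 1), so t ≡ 4·9 = 36 ≡ 3 (mod 11).
    Then x = 13 + 36·3 = 121, valid modulo lcm(36, 11) = 396: x ≡ 121 (mod 396).
  Combine with x ≡ 3 (mod 5); new modulus lcm = 1980.
    Write x = 121 + 396·t and substitute into x ≡ 3 (mod 5): 396·t ≡ 3 − 121 = -118 (mod 5).
    Reduce coefficients mod 5: 1·t ≡ 2 (mod 5).
    So t ≡ 2 (mod 5).
    Then x = 121 + 396·2 = 913, valid modulo lcm(396, 5) = 1980: x ≡ 913 (mod 1980).
Verify against each original: 913 mod 9 = 4, 913 mod 4 = 1, 913 mod 11 = 0, 913 mod 5 = 3.

x ≡ 913 (mod 1980).


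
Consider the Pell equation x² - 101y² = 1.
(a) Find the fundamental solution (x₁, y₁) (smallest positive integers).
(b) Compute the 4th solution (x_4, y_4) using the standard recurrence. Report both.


Step 1: Find the fundamental solution (x₁, y₁) of x² - 101y² = 1.
  Expand √101 as a continued fraction. a₀ = ⌊√101⌋ = 10; iterate m_{k+1} = d_k·a_k − m_k, d_{k+1} = (101 − m_{k+1}²)/d_k, a_{k+1} = ⌊(a₀ + m_{k+1})/d_{k+1}⌋ (starting m₀ = 0, d₀ = 1), with convergents p_k = a_k·p_{k-1} + p_{k-2}, q_k = a_k·q_{k-1} + q_{k-2} (p₋₁ = 1, q₋₁ = 0):
  k = 0: a₀ = 10; p₀/q₀ = 10/1; p₀² − 101·q₀² = 100 − 101 = -1.
  k = 1: m = 10, d = 1, a = ⌊(10 + 10)/1⌋ = 20; p/q = (20·10 + 1)/(20·1 + 0) = 201/20; p² − 101·q² = 40401 − 40400 = 1.
  The first convergent with p² − 101·q² = 1 gives the fundamental solution (x₁, y₁) = (201, 20).
Step 2: Apply the recurrence (x_{n+1}, y_{n+1}) = (x₁x_n + 101y₁y_n, x₁y_n + y₁x_n) repeatedly.
  From (x_1, y_1) = (201, 20): x_2 = 201·201 + 101·20·20 = 80801; y_2 = 201·20 + 20·201 = 8040.
  From (x_2, y_2) = (80801, 8040): x_3 = 201·80801 + 101·20·8040 = 32481801; y_3 = 201·8040 + 20·80801 = 3232060.
  From (x_3, y_3) = (32481801, 3232060): x_4 = 201·32481801 + 101·20·3232060 = 13057603201; y_4 = 201·3232060 + 20·32481801 = 1299280080.
Step 3: Verify x_4² - 101·y_4² = 170501001354765446401 - 170501001354765446400 = 1 (should be 1). ✓

(x_1, y_1) = (201, 20); (x_4, y_4) = (13057603201, 1299280080).


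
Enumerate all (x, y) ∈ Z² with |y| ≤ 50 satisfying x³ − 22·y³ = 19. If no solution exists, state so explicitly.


The equation is x³ - 22y³ = 19. For fixed y, x³ = 22·y³ + 19, so a solution requires the RHS to be a perfect cube.
Strategy: iterate y from -50 to 50, compute RHS = 22·y³ + 19, and check whether it is a (positive or negative) perfect cube.
Check small values of y:
  y = 0: RHS = 19 is not a perfect cube.
  y = 1: RHS = 41 is not a perfect cube.
  y = -1: RHS = -3 is not a perfect cube.
  y = 2: RHS = 195 is not a perfect cube.
  y = -2: RHS = -157 is not a perfect cube.
  y = 3: RHS = 613 is not a perfect cube.
  y = -3: RHS = -575 is not a perfect cube.
Continuing the search up to |y| = 50 finds no solutions either.
No (x, y) in the scanned range satisfies the equation.

No integer solutions with |y| ≤ 50.


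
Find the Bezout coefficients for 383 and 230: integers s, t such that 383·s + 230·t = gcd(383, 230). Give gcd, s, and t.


Euclidean algorithm on (383, 230) — divide until remainder is 0:
  383 = 1 · 230 + 153
  230 = 1 · 153 + 77
  153 = 1 · 77 + 76
  77 = 1 · 76 + 1
  76 = 76 · 1 + 0
gcd(383, 230) = 1.
Track Bezout coefficients alongside the remainders: start with r₀ = 383 = a·1 + b·0 (s = 1, t = 0) and r₁ = 230 = a·0 + b·1 (s = 0, t = 1); each new remainder r_{k+1} = r_{k-1} − q_k·r_k inherits s_{k+1} = s_{k-1} − q_k·s_k, t_{k+1} = t_{k-1} − q_k·t_k, so r_k = a·s_k + b·t_k at every step:
  q = 1: r = 153, s = 1 − 1·0 = 1, t = 0 − 1·1 = -1  (check: 383·1 + 230·(-1) = 153)
  q = 1: r = 77, s = 0 − 1·1 = -1, t = 1 − 1·(-1) = 2  (check: 383·(-1) + 230·2 = 77)
  q = 1: r = 76, s = 1 − 1·(-1) = 2, t = -1 − 1·2 = -3  (check: 383·2 + 230·(-3) = 76)
  q = 1: r = 1, s = -1 − 1·2 = -3, t = 2 − 1·(-3) = 5  (check: 383·(-3) + 230·5 = 1)
The row with r = 1 (the gcd) gives the Bezout coefficients s = -3, t = 5.
Result: 383 · (-3) + 230 · (5) = 1.

gcd(383, 230) = 1; s = -3, t = 5 (check: 383·(-3) + 230·5 = 1).


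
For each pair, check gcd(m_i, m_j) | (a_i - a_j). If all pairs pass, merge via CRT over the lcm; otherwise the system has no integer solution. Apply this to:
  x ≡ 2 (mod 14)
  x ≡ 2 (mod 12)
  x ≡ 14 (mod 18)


Moduli 14, 12, 18 are not pairwise coprime, so CRT works modulo lcm(m_i) when all pairwise compatibility conditions hold.
Pairwise compatibility: gcd(m_i, m_j) must divide a_i - a_j for every pair.
Merge one congruence at a time:
  Start: x ≡ 2 (mod 14).
  Combine with x ≡ 2 (mod 12): gcd(14, 12) = 2; 2 - 2 = 0, which IS divisible by 2, so compatible.
    Write x = 2 + 14·t and substitute into x ≡ 2 (mod 12): 14·t ≡ 2 − 2 = 0 (mod 12).
    Divide the congruence (and modulus) by g = 2: 7·t ≡ 0 (mod 6).
    Reduce coefficients mod 6: 1·t ≡ 0 (mod 6).
    So t ≡ 0 (mod 6).
    Then x = 2 + 14·0 = 2, valid modulo lcm(14, 12) = 84: x ≡ 2 (mod 84).
  Combine with x ≡ 14 (mod 18): gcd(84, 18) = 6; 14 - 2 = 12, which IS divisible by 6, so compatible.
    Write x = 2 + 84·t and substitute into x ≡ 14 (mod 18): 84·t ≡ 14 − 2 = 12 (mod 18).
    Divide the congruence (and modulus) by g = 6: 14·t ≡ 2 (mod 3).
    Reduce coefficients mod 3: 2·t ≡ 2 (mod 3).
    The inverse of 2 mod 3 is 2 (since 2·2 = 4 = 1·3 + 1), so t ≡ 2·2 = 4 ≡ 1 (mod 3).
    Then x = 2 + 84·1 = 86, valid modulo lcm(84, 18) = 252: x ≡ 86 (mod 252).
Verify: 86 mod 14 = 2, 86 mod 12 = 2, 86 mod 18 = 14.

x ≡ 86 (mod 252).


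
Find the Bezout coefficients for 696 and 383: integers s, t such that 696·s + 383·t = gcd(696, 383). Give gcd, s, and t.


Euclidean algorithm on (696, 383) — divide until remainder is 0:
  696 = 1 · 383 + 313
  383 = 1 · 313 + 70
  313 = 4 · 70 + 33
  70 = 2 · 33 + 4
  33 = 8 · 4 + 1
  4 = 4 · 1 + 0
gcd(696, 383) = 1.
Track Bezout coefficients alongside the remainders: start with r₀ = 696 = a·1 + b·0 (s = 1, t = 0) and r₁ = 383 = a·0 + b·1 (s = 0, t = 1); each new remainder r_{k+1} = r_{k-1} − q_k·r_k inherits s_{k+1} = s_{k-1} − q_k·s_k, t_{k+1} = t_{k-1} − q_k·t_k, so r_k = a·s_k + b·t_k at every step:
  q = 1: r = 313, s = 1 − 1·0 = 1, t = 0 − 1·1 = -1  (check: 696·1 + 383·(-1) = 313)
  q = 1: r = 70, s = 0 − 1·1 = -1, t = 1 − 1·(-1) = 2  (check: 696·(-1) + 383·2 = 70)
  q = 4: r = 33, s = 1 − 4·(-1) = 5, t = -1 − 4·2 = -9  (check: 696·5 + 383·(-9) = 33)
  q = 2: r = 4, s = -1 − 2·5 = -11, t = 2 − 2·(-9) = 20  (check: 696·(-11) + 383·20 = 4)
  q = 8: r = 1, s = 5 − 8·(-11) = 93, t = -9 − 8·20 = -169  (check: 696·93 + 383·(-169) = 1)
The row with r = 1 (the gcd) gives the Bezout coefficients s = 93, t = -169.
Result: 696 · (93) + 383 · (-169) = 1.

gcd(696, 383) = 1; s = 93, t = -169 (check: 696·93 + 383·(-169) = 1).


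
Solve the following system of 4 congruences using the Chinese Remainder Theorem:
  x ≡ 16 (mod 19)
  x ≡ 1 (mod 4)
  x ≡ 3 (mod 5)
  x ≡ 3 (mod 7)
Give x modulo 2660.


Product of moduli M = 19 · 4 · 5 · 7 = 2660.
Merge one congruence at a time:
  Start: x ≡ 16 (mod 19).
  Combine with x ≡ 1 (mod 4); new modulus lcm = 76.
    Write x = 16 + 19·t and substitute into x ≡ 1 (mod 4): 19·t ≡ 1 − 16 = -15 (mod 4).
    Reduce coefficients mod 4: 3·t ≡ 1 (mod 4).
    The inverse of 3 mod 4 is 3 (since 3·3 = 9 = 2·4 + 1), so t ≡ 3·1 = 3 ≡ 3 (mod 4).
    Then x = 16 + 19·3 = 73, valid modulo lcm(19, 4) = 76: x ≡ 73 (mod 76).
  Combine with x ≡ 3 (mod 5); new modulus lcm = 380.
    Write x = 73 + 76·t and substitute into x ≡ 3 (mod 5): 76·t ≡ 3 − 73 = -70 (mod 5).
    Reduce coefficients mod 5: 1·t ≡ 0 (mod 5).
    So t ≡ 0 (mod 5).
    Then x = 73 + 76·0 = 73, valid modulo lcm(76, 5) = 380: x ≡ 73 (mod 380).
  Combine with x ≡ 3 (mod 7); new modulus lcm = 2660.
    Write x = 73 + 380·t and substitute into x ≡ 3 (mod 7): 380·t ≡ 3 − 73 = -70 (mod 7).
    Reduce coefficients mod 7: 2·t ≡ 0 (mod 7).
    The inverse of 2 mod 7 is 4 (since 2·4 = 8 = 1·7 + 1), so t ≡ 4·0 = 0 ≡ 0 (mod 7).
    Then x = 73 + 380·0 = 73, valid modulo lcm(380, 7) = 2660: x ≡ 73 (mod 2660).
Verify against each original: 73 mod 19 = 16, 73 mod 4 = 1, 73 mod 5 = 3, 73 mod 7 = 3.

x ≡ 73 (mod 2660).
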